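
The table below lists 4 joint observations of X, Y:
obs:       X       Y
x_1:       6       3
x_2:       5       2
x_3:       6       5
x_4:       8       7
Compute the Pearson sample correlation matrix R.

Step 1 — column means:
  mean(X) = (6 + 5 + 6 + 8) / 4 = 25/4 = 6.25
  mean(Y) = (3 + 2 + 5 + 7) / 4 = 17/4 = 4.25

Step 2 — sample variances and covariances s[i,j] = (1/(n-1)) · Σ_k (x_{k,i} - mean_i) · (x_{k,j} - mean_j), with n-1 = 3:
  s[X,X] = ((-0.25)·(-0.25) + (-1.25)·(-1.25) + (-0.25)·(-0.25) + (1.75)·(1.75)) / 3 = 4.75/3 = 1.5833
  s[X,Y] = ((-0.25)·(-1.25) + (-1.25)·(-2.25) + (-0.25)·(0.75) + (1.75)·(2.75)) / 3 = 7.75/3 = 2.5833
  s[Y,Y] = ((-1.25)·(-1.25) + (-2.25)·(-2.25) + (0.75)·(0.75) + (2.75)·(2.75)) / 3 = 14.75/3 = 4.9167
  Sample standard deviations s_i = √(s[i,i]):
  s(X) = √(1.5833) = 1.2583
  s(Y) = √(4.9167) = 2.2174

Step 3 — r_{ij} = s_{ij} / (s_i · s_j):
  r[X,X] = 1 (diagonal).
  r[X,Y] = 2.5833 / (1.2583 · 2.2174) = 2.5833 / 2.7901 = 0.9259
  r[Y,Y] = 1 (diagonal).

R is symmetric with unit diagonal. Assembling:

R = [[1, 0.9259],
 [0.9259, 1]]


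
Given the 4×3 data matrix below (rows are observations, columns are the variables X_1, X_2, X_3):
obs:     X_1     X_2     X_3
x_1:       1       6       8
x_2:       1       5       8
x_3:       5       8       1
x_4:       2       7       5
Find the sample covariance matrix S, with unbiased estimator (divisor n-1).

Step 1 — column means:
  mean(X_1) = (1 + 1 + 5 + 2) / 4 = 9/4 = 2.25
  mean(X_2) = (6 + 5 + 8 + 7) / 4 = 26/4 = 6.5
  mean(X_3) = (8 + 8 + 1 + 5) / 4 = 22/4 = 5.5

Step 2 — sample covariance S[i,j] = (1/(n-1)) · Σ_k (x_{k,i} - mean_i) · (x_{k,j} - mean_j), with n-1 = 3.
  S[X_1,X_1] = ((-1.25)·(-1.25) + (-1.25)·(-1.25) + (2.75)·(2.75) + (-0.25)·(-0.25)) / 3 = 10.75/3 = 3.5833
  S[X_1,X_2] = ((-1.25)·(-0.5) + (-1.25)·(-1.5) + (2.75)·(1.5) + (-0.25)·(0.5)) / 3 = 6.5/3 = 2.1667
  S[X_1,X_3] = ((-1.25)·(2.5) + (-1.25)·(2.5) + (2.75)·(-4.5) + (-0.25)·(-0.5)) / 3 = -18.5/3 = -6.1667
  S[X_2,X_2] = ((-0.5)·(-0.5) + (-1.5)·(-1.5) + (1.5)·(1.5) + (0.5)·(0.5)) / 3 = 5/3 = 1.6667
  S[X_2,X_3] = ((-0.5)·(2.5) + (-1.5)·(2.5) + (1.5)·(-4.5) + (0.5)·(-0.5)) / 3 = -12/3 = -4
  S[X_3,X_3] = ((2.5)·(2.5) + (2.5)·(2.5) + (-4.5)·(-4.5) + (-0.5)·(-0.5)) / 3 = 33/3 = 11

S is symmetric (S[j,i] = S[i,j]). Assembling:

S = [[3.5833, 2.1667, -6.1667],
 [2.1667, 1.6667, -4],
 [-6.1667, -4, 11]]


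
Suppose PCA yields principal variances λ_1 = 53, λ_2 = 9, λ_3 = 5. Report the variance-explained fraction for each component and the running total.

Step 1 — total variance = trace(Sigma) = Σ λ_i = 53 + 9 + 5 = 67.

Step 2 — fraction explained by component i = λ_i / Σ λ:
  PC1: 53/67 = 0.791
  PC2: 9/67 = 0.1343
  PC3: 5/67 = 0.0746

Step 3 — cumulative fraction after k components = (λ_1 + ... + λ_k) / Σ λ:
  k = 1: 53/67 = 0.791
  k = 2: (53 + 9)/67 = 62/67 = 0.9254
  k = 3: (53 + 9 + 5)/67 = 67/67 = 1

Summary (fraction, with percent):

explained: PC1 0.791 (79.1%), PC2 0.1343 (13.43%), PC3 0.0746 (7.46%);  cumulative: 0.791, 0.9254, 1


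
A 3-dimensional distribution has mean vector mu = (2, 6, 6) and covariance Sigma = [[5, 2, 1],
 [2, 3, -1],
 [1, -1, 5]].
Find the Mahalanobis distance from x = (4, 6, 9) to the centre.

Step 1 — centre the observation: (x - mu) = (2, 0, 3).

Step 2 — invert Sigma (cofactor / det for 3×3, or solve directly):
  Sigma^{-1} = [[0.3256, -0.2558, -0.1163],
 [-0.2558, 0.5581, 0.1628],
 [-0.1163, 0.1628, 0.2558]].

Step 3 — form the quadratic (x - mu)^T · Sigma^{-1} · (x - mu):
  Sigma^{-1} · (x - mu) = (0.3023, -0.0233, 0.5349).
  (x - mu)^T · [Sigma^{-1} · (x - mu)] = (2)·(0.3023) + (0)·(-0.0233) + (3)·(0.5349) = 2.2093.

Step 4 — take square root: d = √(2.2093) ≈ 1.4864.

d(x, mu) = √(2.2093) ≈ 1.4864


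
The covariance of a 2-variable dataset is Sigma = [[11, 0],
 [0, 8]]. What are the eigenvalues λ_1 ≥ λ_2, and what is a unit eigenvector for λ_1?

Step 1 — characteristic polynomial of 2×2 Sigma:
  det(Sigma - λI) = λ² - trace · λ + det = 0.
  trace = 11 + 8 = 19, det = 11·8 - (0)² = 88.
Step 2 — discriminant:
  Δ = trace² - 4·det = 361 - 352 = 9.
Step 3 — eigenvalues:
  λ = (trace ± √Δ)/2 = (19 ± 3)/2,
  λ_1 = 11,  λ_2 = 8.

Step 4 — unit eigenvector for λ_1: Sigma is diagonal, so its eigenvectors are the coordinate axes. λ_1 = 11 is the diagonal entry on the first coordinate axis, hence
  v_1 = (1, 0) (||v_1|| = 1).

λ_1 = 11,  λ_2 = 8;  v_1 ≈ (1, 0)


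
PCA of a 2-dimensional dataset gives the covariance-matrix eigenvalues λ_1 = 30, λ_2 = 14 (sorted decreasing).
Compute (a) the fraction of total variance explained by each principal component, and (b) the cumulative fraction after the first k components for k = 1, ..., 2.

Step 1 — total variance = trace(Sigma) = Σ λ_i = 30 + 14 = 44.

Step 2 — fraction explained by component i = λ_i / Σ λ:
  PC1: 30/44 = 0.6818
  PC2: 14/44 = 0.3182

Step 3 — cumulative fraction after k components = (λ_1 + ... + λ_k) / Σ λ:
  k = 1: 30/44 = 0.6818
  k = 2: (30 + 14)/44 = 44/44 = 1

Summary (fraction, with percent):

explained: PC1 0.6818 (68.18%), PC2 0.3182 (31.82%);  cumulative: 0.6818, 1


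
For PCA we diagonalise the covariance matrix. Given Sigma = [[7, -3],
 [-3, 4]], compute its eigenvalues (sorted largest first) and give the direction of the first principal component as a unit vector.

Step 1 — characteristic polynomial of 2×2 Sigma:
  det(Sigma - λI) = λ² - trace · λ + det = 0.
  trace = 7 + 4 = 11, det = 7·4 - (-3)² = 19.
Step 2 — discriminant:
  Δ = trace² - 4·det = 121 - 76 = 45.
Step 3 — eigenvalues:
  λ = (trace ± √Δ)/2 = (11 ± 6.7082)/2,
  λ_1 = 8.8541,  λ_2 = 2.1459.

Step 4 — unit eigenvector for λ_1: solve (Sigma - λ_1 I)v = 0. First row:
  (7 - 8.8541)·v_x + (-3)·v_y = 0, i.e. (-1.8541)·v_x + (-3)·v_y = 0,
  so v ∝ (b, λ_1 - a) = (-3, 1.8541); multiply by -1 so the first entry is positive: u = (3, -1.8541).
  ||u|| = √((3)² + (-1.8541)²) = √(12.4377) ≈ 3.5267,
  v_1 = u/||u|| ≈ (0.8507, -0.5257) (||v_1|| = 1).

λ_1 = 8.8541,  λ_2 = 2.1459;  v_1 ≈ (0.8507, -0.5257)


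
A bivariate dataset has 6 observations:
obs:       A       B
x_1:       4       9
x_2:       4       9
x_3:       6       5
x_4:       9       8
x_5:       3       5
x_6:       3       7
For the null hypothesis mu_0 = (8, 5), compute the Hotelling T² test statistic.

Step 1 — sample mean vector:
  mean(A) = (4 + 4 + 6 + 9 + 3 + 3) / 6 = 29/6 = 4.8333
  mean(B) = (9 + 9 + 5 + 8 + 5 + 7) / 6 = 43/6 = 7.1667
  x̄ = (4.8333, 7.1667),  deviation x̄ - mu_0 = (4.8333, 7.1667) - (8, 5) = (-3.1667, 2.1667).

Step 2 — sample covariance matrix, S[i,j] = (1/(n-1)) · Σ_k (x_{k,i} - mean_i) · (x_{k,j} - mean_j), divisor n-1 = 5:
  S[A,A] = ((-0.8333)·(-0.8333) + (-0.8333)·(-0.8333) + (1.1667)·(1.1667) + (4.1667)·(4.1667) + (-1.8333)·(-1.8333) + (-1.8333)·(-1.8333)) / 5 = 26.8333/5 = 5.3667
  S[A,B] = ((-0.8333)·(1.8333) + (-0.8333)·(1.8333) + (1.1667)·(-2.1667) + (4.1667)·(0.8333) + (-1.8333)·(-2.1667) + (-1.8333)·(-0.1667)) / 5 = 2.1667/5 = 0.4333
  S[B,B] = ((1.8333)·(1.8333) + (1.8333)·(1.8333) + (-2.1667)·(-2.1667) + (0.8333)·(0.8333) + (-2.1667)·(-2.1667) + (-0.1667)·(-0.1667)) / 5 = 16.8333/5 = 3.3667
  S = [[5.3667, 0.4333],
 [0.4333, 3.3667]].

Step 3 — invert S. det(S) = 5.3667·3.3667 - (0.4333)² = 17.88.
  S^{-1} = (1/det) · [[d, -b], [-b, a]] = [[0.1883, -0.0242],
 [-0.0242, 0.3001]].

Step 4 — quadratic form (x̄ - mu_0)^T · S^{-1} · (x̄ - mu_0):
  S^{-1} · (x̄ - mu_0) = (-0.6488, 0.7271),
  (x̄ - mu_0)^T · [...] = (-3.1667)·(-0.6488) + (2.1667)·(0.7271) = 3.6298.

Step 5 — scale by n: T² = 6 · 3.6298 = 21.7785.

T² ≈ 21.7785


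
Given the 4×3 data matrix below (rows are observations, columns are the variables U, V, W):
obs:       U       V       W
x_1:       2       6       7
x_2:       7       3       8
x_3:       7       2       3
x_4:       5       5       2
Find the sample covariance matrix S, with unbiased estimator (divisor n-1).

Step 1 — column means:
  mean(U) = (2 + 7 + 7 + 5) / 4 = 21/4 = 5.25
  mean(V) = (6 + 3 + 2 + 5) / 4 = 16/4 = 4
  mean(W) = (7 + 8 + 3 + 2) / 4 = 20/4 = 5

Step 2 — sample covariance S[i,j] = (1/(n-1)) · Σ_k (x_{k,i} - mean_i) · (x_{k,j} - mean_j), with n-1 = 3.
  S[U,U] = ((-3.25)·(-3.25) + (1.75)·(1.75) + (1.75)·(1.75) + (-0.25)·(-0.25)) / 3 = 16.75/3 = 5.5833
  S[U,V] = ((-3.25)·(2) + (1.75)·(-1) + (1.75)·(-2) + (-0.25)·(1)) / 3 = -12/3 = -4
  S[U,W] = ((-3.25)·(2) + (1.75)·(3) + (1.75)·(-2) + (-0.25)·(-3)) / 3 = -4/3 = -1.3333
  S[V,V] = ((2)·(2) + (-1)·(-1) + (-2)·(-2) + (1)·(1)) / 3 = 10/3 = 3.3333
  S[V,W] = ((2)·(2) + (-1)·(3) + (-2)·(-2) + (1)·(-3)) / 3 = 2/3 = 0.6667
  S[W,W] = ((2)·(2) + (3)·(3) + (-2)·(-2) + (-3)·(-3)) / 3 = 26/3 = 8.6667

S is symmetric (S[j,i] = S[i,j]). Assembling:

S = [[5.5833, -4, -1.3333],
 [-4, 3.3333, 0.6667],
 [-1.3333, 0.6667, 8.6667]]


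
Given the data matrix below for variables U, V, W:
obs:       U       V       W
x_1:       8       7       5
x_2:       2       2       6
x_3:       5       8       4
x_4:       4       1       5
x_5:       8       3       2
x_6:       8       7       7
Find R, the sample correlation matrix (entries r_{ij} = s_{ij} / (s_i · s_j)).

Step 1 — column means:
  mean(U) = (8 + 2 + 5 + 4 + 8 + 8) / 6 = 35/6 = 5.8333
  mean(V) = (7 + 2 + 8 + 1 + 3 + 7) / 6 = 28/6 = 4.6667
  mean(W) = (5 + 6 + 4 + 5 + 2 + 7) / 6 = 29/6 = 4.8333

Step 2 — sample variances and covariances s[i,j] = (1/(n-1)) · Σ_k (x_{k,i} - mean_i) · (x_{k,j} - mean_j), with n-1 = 5:
  s[U,U] = ((2.1667)·(2.1667) + (-3.8333)·(-3.8333) + (-0.8333)·(-0.8333) + (-1.8333)·(-1.8333) + (2.1667)·(2.1667) + (2.1667)·(2.1667)) / 5 = 32.8333/5 = 6.5667
  s[U,V] = ((2.1667)·(2.3333) + (-3.8333)·(-2.6667) + (-0.8333)·(3.3333) + (-1.8333)·(-3.6667) + (2.1667)·(-1.6667) + (2.1667)·(2.3333)) / 5 = 20.6667/5 = 4.1333
  s[U,W] = ((2.1667)·(0.1667) + (-3.8333)·(1.1667) + (-0.8333)·(-0.8333) + (-1.8333)·(0.1667) + (2.1667)·(-2.8333) + (2.1667)·(2.1667)) / 5 = -5.1667/5 = -1.0333
  s[V,V] = ((2.3333)·(2.3333) + (-2.6667)·(-2.6667) + (3.3333)·(3.3333) + (-3.6667)·(-3.6667) + (-1.6667)·(-1.6667) + (2.3333)·(2.3333)) / 5 = 45.3333/5 = 9.0667
  s[V,W] = ((2.3333)·(0.1667) + (-2.6667)·(1.1667) + (3.3333)·(-0.8333) + (-3.6667)·(0.1667) + (-1.6667)·(-2.8333) + (2.3333)·(2.1667)) / 5 = 3.6667/5 = 0.7333
  s[W,W] = ((0.1667)·(0.1667) + (1.1667)·(1.1667) + (-0.8333)·(-0.8333) + (0.1667)·(0.1667) + (-2.8333)·(-2.8333) + (2.1667)·(2.1667)) / 5 = 14.8333/5 = 2.9667
  Sample standard deviations s_i = √(s[i,i]):
  s(U) = √(6.5667) = 2.5626
  s(V) = √(9.0667) = 3.0111
  s(W) = √(2.9667) = 1.7224

Step 3 — r_{ij} = s_{ij} / (s_i · s_j):
  r[U,U] = 1 (diagonal).
  r[U,V] = 4.1333 / (2.5626 · 3.0111) = 4.1333 / 7.7161 = 0.5357
  r[U,W] = -1.0333 / (2.5626 · 1.7224) = -1.0333 / 4.4137 = -0.2341
  r[V,V] = 1 (diagonal).
  r[V,W] = 0.7333 / (3.0111 · 1.7224) = 0.7333 / 5.1863 = 0.1414
  r[W,W] = 1 (diagonal).

R is symmetric with unit diagonal. Assembling:

R = [[1, 0.5357, -0.2341],
 [0.5357, 1, 0.1414],
 [-0.2341, 0.1414, 1]]


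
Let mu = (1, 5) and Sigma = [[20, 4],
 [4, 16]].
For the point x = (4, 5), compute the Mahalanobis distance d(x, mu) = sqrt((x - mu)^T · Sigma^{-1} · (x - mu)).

Step 1 — centre the observation: (x - mu) = (3, 0).

Step 2 — invert Sigma. det(Sigma) = 20·16 - (4)² = 304.
  Sigma^{-1} = (1/det) · [[d, -b], [-b, a]] = [[0.0526, -0.0132],
 [-0.0132, 0.0658]].

Step 3 — form the quadratic (x - mu)^T · Sigma^{-1} · (x - mu):
  Sigma^{-1} · (x - mu) = (0.1579, -0.0395).
  (x - mu)^T · [Sigma^{-1} · (x - mu)] = (3)·(0.1579) + (0)·(-0.0395) = 0.4737.

Step 4 — take square root: d = √(0.4737) ≈ 0.6882.

d(x, mu) = √(0.4737) ≈ 0.6882


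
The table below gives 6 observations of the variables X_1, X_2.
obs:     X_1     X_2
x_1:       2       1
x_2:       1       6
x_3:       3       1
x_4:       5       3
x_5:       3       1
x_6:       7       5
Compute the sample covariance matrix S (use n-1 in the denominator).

Step 1 — column means:
  mean(X_1) = (2 + 1 + 3 + 5 + 3 + 7) / 6 = 21/6 = 3.5
  mean(X_2) = (1 + 6 + 1 + 3 + 1 + 5) / 6 = 17/6 = 2.8333

Step 2 — sample covariance S[i,j] = (1/(n-1)) · Σ_k (x_{k,i} - mean_i) · (x_{k,j} - mean_j), with n-1 = 5.
  S[X_1,X_1] = ((-1.5)·(-1.5) + (-2.5)·(-2.5) + (-0.5)·(-0.5) + (1.5)·(1.5) + (-0.5)·(-0.5) + (3.5)·(3.5)) / 5 = 23.5/5 = 4.7
  S[X_1,X_2] = ((-1.5)·(-1.8333) + (-2.5)·(3.1667) + (-0.5)·(-1.8333) + (1.5)·(0.1667) + (-0.5)·(-1.8333) + (3.5)·(2.1667)) / 5 = 4.5/5 = 0.9
  S[X_2,X_2] = ((-1.8333)·(-1.8333) + (3.1667)·(3.1667) + (-1.8333)·(-1.8333) + (0.1667)·(0.1667) + (-1.8333)·(-1.8333) + (2.1667)·(2.1667)) / 5 = 24.8333/5 = 4.9667

S is symmetric (S[j,i] = S[i,j]). Assembling:

S = [[4.7, 0.9],
 [0.9, 4.9667]]


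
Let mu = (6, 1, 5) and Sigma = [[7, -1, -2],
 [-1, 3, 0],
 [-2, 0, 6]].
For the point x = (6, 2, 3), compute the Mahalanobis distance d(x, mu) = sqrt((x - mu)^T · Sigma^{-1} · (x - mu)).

Step 1 — centre the observation: (x - mu) = (0, 1, -2).

Step 2 — invert Sigma (cofactor / det for 3×3, or solve directly):
  Sigma^{-1} = [[0.1667, 0.0556, 0.0556],
 [0.0556, 0.3519, 0.0185],
 [0.0556, 0.0185, 0.1852]].

Step 3 — form the quadratic (x - mu)^T · Sigma^{-1} · (x - mu):
  Sigma^{-1} · (x - mu) = (-0.0556, 0.3148, -0.3519).
  (x - mu)^T · [Sigma^{-1} · (x - mu)] = (0)·(-0.0556) + (1)·(0.3148) + (-2)·(-0.3519) = 1.0185.

Step 4 — take square root: d = √(1.0185) ≈ 1.0092.

d(x, mu) = √(1.0185) ≈ 1.0092


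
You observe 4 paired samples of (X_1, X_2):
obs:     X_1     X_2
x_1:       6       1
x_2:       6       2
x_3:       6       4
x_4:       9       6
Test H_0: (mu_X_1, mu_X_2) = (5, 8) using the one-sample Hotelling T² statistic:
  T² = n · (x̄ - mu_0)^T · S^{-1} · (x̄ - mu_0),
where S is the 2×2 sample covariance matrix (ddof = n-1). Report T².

Step 1 — sample mean vector:
  mean(X_1) = (6 + 6 + 6 + 9) / 4 = 27/4 = 6.75
  mean(X_2) = (1 + 2 + 4 + 6) / 4 = 13/4 = 3.25
  x̄ = (6.75, 3.25),  deviation x̄ - mu_0 = (6.75, 3.25) - (5, 8) = (1.75, -4.75).

Step 2 — sample covariance matrix, S[i,j] = (1/(n-1)) · Σ_k (x_{k,i} - mean_i) · (x_{k,j} - mean_j), divisor n-1 = 3:
  S[X_1,X_1] = ((-0.75)·(-0.75) + (-0.75)·(-0.75) + (-0.75)·(-0.75) + (2.25)·(2.25)) / 3 = 6.75/3 = 2.25
  S[X_1,X_2] = ((-0.75)·(-2.25) + (-0.75)·(-1.25) + (-0.75)·(0.75) + (2.25)·(2.75)) / 3 = 8.25/3 = 2.75
  S[X_2,X_2] = ((-2.25)·(-2.25) + (-1.25)·(-1.25) + (0.75)·(0.75) + (2.75)·(2.75)) / 3 = 14.75/3 = 4.9167
  S = [[2.25, 2.75],
 [2.75, 4.9167]].

Step 3 — invert S. det(S) = 2.25·4.9167 - (2.75)² = 3.5.
  S^{-1} = (1/det) · [[d, -b], [-b, a]] = [[1.4048, -0.7857],
 [-0.7857, 0.6429]].

Step 4 — quadratic form (x̄ - mu_0)^T · S^{-1} · (x̄ - mu_0):
  S^{-1} · (x̄ - mu_0) = (6.1905, -4.4286),
  (x̄ - mu_0)^T · [...] = (1.75)·(6.1905) + (-4.75)·(-4.4286) = 31.869.

Step 5 — scale by n: T² = 4 · 31.869 = 127.4762.

T² ≈ 127.4762


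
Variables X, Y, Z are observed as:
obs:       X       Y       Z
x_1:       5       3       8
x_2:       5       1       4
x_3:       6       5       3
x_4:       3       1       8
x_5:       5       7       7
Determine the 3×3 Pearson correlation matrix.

Step 1 — column means:
  mean(X) = (5 + 5 + 6 + 3 + 5) / 5 = 24/5 = 4.8
  mean(Y) = (3 + 1 + 5 + 1 + 7) / 5 = 17/5 = 3.4
  mean(Z) = (8 + 4 + 3 + 8 + 7) / 5 = 30/5 = 6

Step 2 — sample variances and covariances s[i,j] = (1/(n-1)) · Σ_k (x_{k,i} - mean_i) · (x_{k,j} - mean_j), with n-1 = 4:
  s[X,X] = ((0.2)·(0.2) + (0.2)·(0.2) + (1.2)·(1.2) + (-1.8)·(-1.8) + (0.2)·(0.2)) / 4 = 4.8/4 = 1.2
  s[X,Y] = ((0.2)·(-0.4) + (0.2)·(-2.4) + (1.2)·(1.6) + (-1.8)·(-2.4) + (0.2)·(3.6)) / 4 = 6.4/4 = 1.6
  s[X,Z] = ((0.2)·(2) + (0.2)·(-2) + (1.2)·(-3) + (-1.8)·(2) + (0.2)·(1)) / 4 = -7/4 = -1.75
  s[Y,Y] = ((-0.4)·(-0.4) + (-2.4)·(-2.4) + (1.6)·(1.6) + (-2.4)·(-2.4) + (3.6)·(3.6)) / 4 = 27.2/4 = 6.8
  s[Y,Z] = ((-0.4)·(2) + (-2.4)·(-2) + (1.6)·(-3) + (-2.4)·(2) + (3.6)·(1)) / 4 = -2/4 = -0.5
  s[Z,Z] = ((2)·(2) + (-2)·(-2) + (-3)·(-3) + (2)·(2) + (1)·(1)) / 4 = 22/4 = 5.5
  Sample standard deviations s_i = √(s[i,i]):
  s(X) = √(1.2) = 1.0954
  s(Y) = √(6.8) = 2.6077
  s(Z) = √(5.5) = 2.3452

Step 3 — r_{ij} = s_{ij} / (s_i · s_j):
  r[X,X] = 1 (diagonal).
  r[X,Y] = 1.6 / (1.0954 · 2.6077) = 1.6 / 2.8566 = 0.5601
  r[X,Z] = -1.75 / (1.0954 · 2.3452) = -1.75 / 2.569 = -0.6812
  r[Y,Y] = 1 (diagonal).
  r[Y,Z] = -0.5 / (2.6077 · 2.3452) = -0.5 / 6.1156 = -0.0818
  r[Z,Z] = 1 (diagonal).

R is symmetric with unit diagonal. Assembling:

R = [[1, 0.5601, -0.6812],
 [0.5601, 1, -0.0818],
 [-0.6812, -0.0818, 1]]


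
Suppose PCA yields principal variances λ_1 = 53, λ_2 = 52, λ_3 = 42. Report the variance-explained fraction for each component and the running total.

Step 1 — total variance = trace(Sigma) = Σ λ_i = 53 + 52 + 42 = 147.

Step 2 — fraction explained by component i = λ_i / Σ λ:
  PC1: 53/147 = 0.3605
  PC2: 52/147 = 0.3537
  PC3: 42/147 = 0.2857

Step 3 — cumulative fraction after k components = (λ_1 + ... + λ_k) / Σ λ:
  k = 1: 53/147 = 0.3605
  k = 2: (53 + 52)/147 = 105/147 = 0.7143
  k = 3: (53 + 52 + 42)/147 = 147/147 = 1

Summary (fraction, with percent):

explained: PC1 0.3605 (36.05%), PC2 0.3537 (35.37%), PC3 0.2857 (28.57%);  cumulative: 0.3605, 0.7143, 1


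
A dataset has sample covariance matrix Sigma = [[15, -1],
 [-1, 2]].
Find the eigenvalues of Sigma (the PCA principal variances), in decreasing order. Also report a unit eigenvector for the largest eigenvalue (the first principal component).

Step 1 — characteristic polynomial of 2×2 Sigma:
  det(Sigma - λI) = λ² - trace · λ + det = 0.
  trace = 15 + 2 = 17, det = 15·2 - (-1)² = 29.
Step 2 — discriminant:
  Δ = trace² - 4·det = 289 - 116 = 173.
Step 3 — eigenvalues:
  λ = (trace ± √Δ)/2 = (17 ± 13.1529)/2,
  λ_1 = 15.0765,  λ_2 = 1.9235.

Step 4 — unit eigenvector for λ_1: solve (Sigma - λ_1 I)v = 0. First row:
  (15 - 15.0765)·v_x + (-1)·v_y = 0, i.e. (-0.0765)·v_x + (-1)·v_y = 0,
  so v ∝ (b, λ_1 - a) = (-1, 0.0765); multiply by -1 so the first entry is positive: u = (1, -0.0765).
  ||u|| = √((1)² + (-0.0765)²) = √(1.0058) ≈ 1.0029,
  v_1 = u/||u|| ≈ (0.9971, -0.0763) (||v_1|| = 1).

λ_1 = 15.0765,  λ_2 = 1.9235;  v_1 ≈ (0.9971, -0.0763)


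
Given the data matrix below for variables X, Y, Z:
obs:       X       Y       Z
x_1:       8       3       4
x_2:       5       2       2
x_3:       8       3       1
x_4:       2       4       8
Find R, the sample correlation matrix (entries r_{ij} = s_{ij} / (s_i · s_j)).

Step 1 — column means:
  mean(X) = (8 + 5 + 8 + 2) / 4 = 23/4 = 5.75
  mean(Y) = (3 + 2 + 3 + 4) / 4 = 12/4 = 3
  mean(Z) = (4 + 2 + 1 + 8) / 4 = 15/4 = 3.75

Step 2 — sample variances and covariances s[i,j] = (1/(n-1)) · Σ_k (x_{k,i} - mean_i) · (x_{k,j} - mean_j), with n-1 = 3:
  s[X,X] = ((2.25)·(2.25) + (-0.75)·(-0.75) + (2.25)·(2.25) + (-3.75)·(-3.75)) / 3 = 24.75/3 = 8.25
  s[X,Y] = ((2.25)·(0) + (-0.75)·(-1) + (2.25)·(0) + (-3.75)·(1)) / 3 = -3/3 = -1
  s[X,Z] = ((2.25)·(0.25) + (-0.75)·(-1.75) + (2.25)·(-2.75) + (-3.75)·(4.25)) / 3 = -20.25/3 = -6.75
  s[Y,Y] = ((0)·(0) + (-1)·(-1) + (0)·(0) + (1)·(1)) / 3 = 2/3 = 0.6667
  s[Y,Z] = ((0)·(0.25) + (-1)·(-1.75) + (0)·(-2.75) + (1)·(4.25)) / 3 = 6/3 = 2
  s[Z,Z] = ((0.25)·(0.25) + (-1.75)·(-1.75) + (-2.75)·(-2.75) + (4.25)·(4.25)) / 3 = 28.75/3 = 9.5833
  Sample standard deviations s_i = √(s[i,i]):
  s(X) = √(8.25) = 2.8723
  s(Y) = √(0.6667) = 0.8165
  s(Z) = √(9.5833) = 3.0957

Step 3 — r_{ij} = s_{ij} / (s_i · s_j):
  r[X,X] = 1 (diagonal).
  r[X,Y] = -1 / (2.8723 · 0.8165) = -1 / 2.3452 = -0.4264
  r[X,Z] = -6.75 / (2.8723 · 3.0957) = -6.75 / 8.8917 = -0.7591
  r[Y,Y] = 1 (diagonal).
  r[Y,Z] = 2 / (0.8165 · 3.0957) = 2 / 2.5276 = 0.7913
  r[Z,Z] = 1 (diagonal).

R is symmetric with unit diagonal. Assembling:

R = [[1, -0.4264, -0.7591],
 [-0.4264, 1, 0.7913],
 [-0.7591, 0.7913, 1]]


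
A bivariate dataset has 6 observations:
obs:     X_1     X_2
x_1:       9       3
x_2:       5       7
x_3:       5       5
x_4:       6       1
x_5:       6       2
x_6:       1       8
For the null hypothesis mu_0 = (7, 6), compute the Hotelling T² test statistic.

Step 1 — sample mean vector:
  mean(X_1) = (9 + 5 + 5 + 6 + 6 + 1) / 6 = 32/6 = 5.3333
  mean(X_2) = (3 + 7 + 5 + 1 + 2 + 8) / 6 = 26/6 = 4.3333
  x̄ = (5.3333, 4.3333),  deviation x̄ - mu_0 = (5.3333, 4.3333) - (7, 6) = (-1.6667, -1.6667).

Step 2 — sample covariance matrix, S[i,j] = (1/(n-1)) · Σ_k (x_{k,i} - mean_i) · (x_{k,j} - mean_j), divisor n-1 = 5:
  S[X_1,X_1] = ((3.6667)·(3.6667) + (-0.3333)·(-0.3333) + (-0.3333)·(-0.3333) + (0.6667)·(0.6667) + (0.6667)·(0.6667) + (-4.3333)·(-4.3333)) / 5 = 33.3333/5 = 6.6667
  S[X_1,X_2] = ((3.6667)·(-1.3333) + (-0.3333)·(2.6667) + (-0.3333)·(0.6667) + (0.6667)·(-3.3333) + (0.6667)·(-2.3333) + (-4.3333)·(3.6667)) / 5 = -25.6667/5 = -5.1333
  S[X_2,X_2] = ((-1.3333)·(-1.3333) + (2.6667)·(2.6667) + (0.6667)·(0.6667) + (-3.3333)·(-3.3333) + (-2.3333)·(-2.3333) + (3.6667)·(3.6667)) / 5 = 39.3333/5 = 7.8667
  S = [[6.6667, -5.1333],
 [-5.1333, 7.8667]].

Step 3 — invert S. det(S) = 6.6667·7.8667 - (-5.1333)² = 26.0933.
  S^{-1} = (1/det) · [[d, -b], [-b, a]] = [[0.3015, 0.1967],
 [0.1967, 0.2555]].

Step 4 — quadratic form (x̄ - mu_0)^T · S^{-1} · (x̄ - mu_0):
  S^{-1} · (x̄ - mu_0) = (-0.8304, -0.7537),
  (x̄ - mu_0)^T · [...] = (-1.6667)·(-0.8304) + (-1.6667)·(-0.7537) = 2.6401.

Step 5 — scale by n: T² = 6 · 2.6401 = 15.8406.

T² ≈ 15.8406


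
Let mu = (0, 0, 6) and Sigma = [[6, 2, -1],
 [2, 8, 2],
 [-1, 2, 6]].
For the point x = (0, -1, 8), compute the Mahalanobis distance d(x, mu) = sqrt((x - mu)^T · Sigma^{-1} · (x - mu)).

Step 1 — centre the observation: (x - mu) = (0, -1, 2).

Step 2 — invert Sigma (cofactor / det for 3×3, or solve directly):
  Sigma^{-1} = [[0.1964, -0.0625, 0.0536],
 [-0.0625, 0.1563, -0.0625],
 [0.0536, -0.0625, 0.1964]].

Step 3 — form the quadratic (x - mu)^T · Sigma^{-1} · (x - mu):
  Sigma^{-1} · (x - mu) = (0.1696, -0.2813, 0.4554).
  (x - mu)^T · [Sigma^{-1} · (x - mu)] = (0)·(0.1696) + (-1)·(-0.2813) + (2)·(0.4554) = 1.192.

Step 4 — take square root: d = √(1.192) ≈ 1.0918.

d(x, mu) = √(1.192) ≈ 1.0918


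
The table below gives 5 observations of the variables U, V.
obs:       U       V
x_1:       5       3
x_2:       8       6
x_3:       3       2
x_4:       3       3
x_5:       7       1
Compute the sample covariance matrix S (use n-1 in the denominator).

Step 1 — column means:
  mean(U) = (5 + 8 + 3 + 3 + 7) / 5 = 26/5 = 5.2
  mean(V) = (3 + 6 + 2 + 3 + 1) / 5 = 15/5 = 3

Step 2 — sample covariance S[i,j] = (1/(n-1)) · Σ_k (x_{k,i} - mean_i) · (x_{k,j} - mean_j), with n-1 = 4.
  S[U,U] = ((-0.2)·(-0.2) + (2.8)·(2.8) + (-2.2)·(-2.2) + (-2.2)·(-2.2) + (1.8)·(1.8)) / 4 = 20.8/4 = 5.2
  S[U,V] = ((-0.2)·(0) + (2.8)·(3) + (-2.2)·(-1) + (-2.2)·(0) + (1.8)·(-2)) / 4 = 7/4 = 1.75
  S[V,V] = ((0)·(0) + (3)·(3) + (-1)·(-1) + (0)·(0) + (-2)·(-2)) / 4 = 14/4 = 3.5

S is symmetric (S[j,i] = S[i,j]). Assembling:

S = [[5.2, 1.75],
 [1.75, 3.5]]


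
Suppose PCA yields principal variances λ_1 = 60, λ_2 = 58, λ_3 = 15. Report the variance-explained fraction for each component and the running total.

Step 1 — total variance = trace(Sigma) = Σ λ_i = 60 + 58 + 15 = 133.

Step 2 — fraction explained by component i = λ_i / Σ λ:
  PC1: 60/133 = 0.4511
  PC2: 58/133 = 0.4361
  PC3: 15/133 = 0.1128

Step 3 — cumulative fraction after k components = (λ_1 + ... + λ_k) / Σ λ:
  k = 1: 60/133 = 0.4511
  k = 2: (60 + 58)/133 = 118/133 = 0.8872
  k = 3: (60 + 58 + 15)/133 = 133/133 = 1

Summary (fraction, with percent):

explained: PC1 0.4511 (45.11%), PC2 0.4361 (43.61%), PC3 0.1128 (11.28%);  cumulative: 0.4511, 0.8872, 1


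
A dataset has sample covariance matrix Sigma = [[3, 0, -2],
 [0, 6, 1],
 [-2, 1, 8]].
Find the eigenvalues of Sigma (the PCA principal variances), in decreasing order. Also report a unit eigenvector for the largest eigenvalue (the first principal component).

Step 1 — characteristic polynomial p(λ) = det(λI - Sigma) = λ³ - tr·λ² + c_1·λ - det, where tr = trace, c_1 = sum of the principal 2×2 minors, det = det(Sigma):
  tr = 3 + 6 + 8 = 17,
  c_1 = (3·6 - (0)²) + (3·8 - (-2)²) + (6·8 - (1)²) = 18 + 20 + 47 = 85,
  det = 3·(6·8 - (1)²) - (0)·((0)·8 - (1)·(-2)) + (-2)·((0)·(1) - 6·(-2)) = 3·(47) - (0)·(2) + (-2)·(12) = 117.
  So p(λ) = λ³ - 17λ² + 85λ - 117.
Step 2 — look for an integer root (rational root theorem: any rational root is an integer divisor of 117). Testing λ = 9:
  p(9) = 729 - 1377 + 765 - 117 = 0  ✓
  Dividing out (λ - 9): p(λ) = (λ - 9)(λ² - 8λ + 13).
Step 3 — remaining eigenvalues from the quadratic λ² - 8λ + 13 = 0:
  Δ = 8² - 4·13 = 64 - 52 = 12,  λ = (8 ± √12)/2 = (8 ± 3.4641)/2 ≈ 5.7321 or 2.2679.
  Sorted: λ_1 = 9,  λ_2 = 5.7321,  λ_3 = 2.2679  (check: sum = 17 = tr ✓).

Step 4 — unit eigenvector for λ_1 = 9: v spans the null space of (Sigma - λ_1 I), whose rows are
  r_1 = (-6, 0, -2),  r_2 = (0, -3, 1),  r_3 = (-2, 1, -1).
  v is orthogonal to every row, so take v ∝ r_1 × r_2 = ((0)·(1) - (-2)·(-3), (-2)·(0) - (-6)·(1), (-6)·(-3) - (0)·(0)) = (-6, 6, 18).
  Rescale (divide by 6; multiply by -1 so the first nonzero entry is positive): u = (1, -1, -3).
  ||u|| = √((1)² + (-1)² + (-3)²) = √(11) ≈ 3.3166,  v_1 = u/||u|| ≈ (0.3015, -0.3015, -0.9045) (||v_1|| = 1).

λ_1 = 9,  λ_2 = 5.7321,  λ_3 = 2.2679;  v_1 ≈ (0.3015, -0.3015, -0.9045)


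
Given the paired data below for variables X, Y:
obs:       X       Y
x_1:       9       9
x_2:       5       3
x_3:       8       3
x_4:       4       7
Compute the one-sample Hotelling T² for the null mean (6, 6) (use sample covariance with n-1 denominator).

Step 1 — sample mean vector:
  mean(X) = (9 + 5 + 8 + 4) / 4 = 26/4 = 6.5
  mean(Y) = (9 + 3 + 3 + 7) / 4 = 22/4 = 5.5
  x̄ = (6.5, 5.5),  deviation x̄ - mu_0 = (6.5, 5.5) - (6, 6) = (0.5, -0.5).

Step 2 — sample covariance matrix, S[i,j] = (1/(n-1)) · Σ_k (x_{k,i} - mean_i) · (x_{k,j} - mean_j), divisor n-1 = 3:
  S[X,X] = ((2.5)·(2.5) + (-1.5)·(-1.5) + (1.5)·(1.5) + (-2.5)·(-2.5)) / 3 = 17/3 = 5.6667
  S[X,Y] = ((2.5)·(3.5) + (-1.5)·(-2.5) + (1.5)·(-2.5) + (-2.5)·(1.5)) / 3 = 5/3 = 1.6667
  S[Y,Y] = ((3.5)·(3.5) + (-2.5)·(-2.5) + (-2.5)·(-2.5) + (1.5)·(1.5)) / 3 = 27/3 = 9
  S = [[5.6667, 1.6667],
 [1.6667, 9]].

Step 3 — invert S. det(S) = 5.6667·9 - (1.6667)² = 48.2222.
  S^{-1} = (1/det) · [[d, -b], [-b, a]] = [[0.1866, -0.0346],
 [-0.0346, 0.1175]].

Step 4 — quadratic form (x̄ - mu_0)^T · S^{-1} · (x̄ - mu_0):
  S^{-1} · (x̄ - mu_0) = (0.1106, -0.076),
  (x̄ - mu_0)^T · [...] = (0.5)·(0.1106) + (-0.5)·(-0.076) = 0.0933.

Step 5 — scale by n: T² = 4 · 0.0933 = 0.3733.

T² ≈ 0.3733


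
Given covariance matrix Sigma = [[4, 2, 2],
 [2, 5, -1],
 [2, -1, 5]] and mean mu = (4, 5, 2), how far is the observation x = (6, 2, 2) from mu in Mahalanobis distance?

Step 1 — centre the observation: (x - mu) = (2, -3, 0).

Step 2 — invert Sigma (cofactor / det for 3×3, or solve directly):
  Sigma^{-1} = [[0.5, -0.25, -0.25],
 [-0.25, 0.3333, 0.1667],
 [-0.25, 0.1667, 0.3333]].

Step 3 — form the quadratic (x - mu)^T · Sigma^{-1} · (x - mu):
  Sigma^{-1} · (x - mu) = (1.75, -1.5, -1).
  (x - mu)^T · [Sigma^{-1} · (x - mu)] = (2)·(1.75) + (-3)·(-1.5) + (0)·(-1) = 8.

Step 4 — take square root: d = √(8) ≈ 2.8284.

d(x, mu) = √(8) ≈ 2.8284


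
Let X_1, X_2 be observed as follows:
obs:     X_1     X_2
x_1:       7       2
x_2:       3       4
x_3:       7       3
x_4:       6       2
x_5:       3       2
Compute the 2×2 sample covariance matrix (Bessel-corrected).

Step 1 — column means:
  mean(X_1) = (7 + 3 + 7 + 6 + 3) / 5 = 26/5 = 5.2
  mean(X_2) = (2 + 4 + 3 + 2 + 2) / 5 = 13/5 = 2.6

Step 2 — sample covariance S[i,j] = (1/(n-1)) · Σ_k (x_{k,i} - mean_i) · (x_{k,j} - mean_j), with n-1 = 4.
  S[X_1,X_1] = ((1.8)·(1.8) + (-2.2)·(-2.2) + (1.8)·(1.8) + (0.8)·(0.8) + (-2.2)·(-2.2)) / 4 = 16.8/4 = 4.2
  S[X_1,X_2] = ((1.8)·(-0.6) + (-2.2)·(1.4) + (1.8)·(0.4) + (0.8)·(-0.6) + (-2.2)·(-0.6)) / 4 = -2.6/4 = -0.65
  S[X_2,X_2] = ((-0.6)·(-0.6) + (1.4)·(1.4) + (0.4)·(0.4) + (-0.6)·(-0.6) + (-0.6)·(-0.6)) / 4 = 3.2/4 = 0.8

S is symmetric (S[j,i] = S[i,j]). Assembling:

S = [[4.2, -0.65],
 [-0.65, 0.8]]


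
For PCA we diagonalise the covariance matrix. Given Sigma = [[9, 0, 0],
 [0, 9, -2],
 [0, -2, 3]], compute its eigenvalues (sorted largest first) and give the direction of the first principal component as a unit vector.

Step 1 — characteristic polynomial p(λ) = det(λI - Sigma) = λ³ - tr·λ² + c_1·λ - det, where tr = trace, c_1 = sum of the principal 2×2 minors, det = det(Sigma):
  tr = 9 + 9 + 3 = 21,
  c_1 = (9·9 - (0)²) + (9·3 - (0)²) + (9·3 - (-2)²) = 81 + 27 + 23 = 131,
  det = 9·(9·3 - (-2)²) - (0)·((0)·3 - (-2)·(0)) + (0)·((0)·(-2) - 9·(0)) = 9·(23) - (0)·(0) + (0)·(0) = 207.
  So p(λ) = λ³ - 21λ² + 131λ - 207.
Step 2 — look for an integer root (rational root theorem: any rational root is an integer divisor of 207). Testing λ = 9:
  p(9) = 729 - 1701 + 1179 - 207 = 0  ✓
  Dividing out (λ - 9): p(λ) = (λ - 9)(λ² - 12λ + 23).
Step 3 — remaining eigenvalues from the quadratic λ² - 12λ + 23 = 0:
  Δ = 12² - 4·23 = 144 - 92 = 52,  λ = (12 ± √52)/2 = (12 ± 7.2111)/2 ≈ 9.6056 or 2.3944.
  Sorted: λ_1 = 9.6056,  λ_2 = 9,  λ_3 = 2.3944  (check: sum = 21 = tr ✓).

Step 4 — unit eigenvector for λ_1 ≈ 9.6056: v spans the null space of (Sigma - λ_1 I), whose rows are
  r_1 = (-0.6056, 0, 0),  r_2 = (0, -0.6056, -2),  r_3 = (0, -2, -6.6056).
  v is orthogonal to every row, so take v ∝ r_1 × r_2 = ((0)·(-2) - (0)·(-0.6056), (0)·(0) - (-0.6056)·(-2), (-0.6056)·(-0.6056) - (0)·(0)) ≈ (0, -1.2111, 0.3667).
  Rescale (multiply by -1 so the first nonzero entry is positive): u = (0, 1.2111, -0.3667).
  ||u|| = √((0)² + (1.2111)² + (-0.3667)²) = √(1.6012) ≈ 1.2654,  v_1 = u/||u|| ≈ (0, 0.9571, -0.2898) (||v_1|| = 1).

λ_1 = 9.6056,  λ_2 = 9,  λ_3 = 2.3944;  v_1 ≈ (0, 0.9571, -0.2898)


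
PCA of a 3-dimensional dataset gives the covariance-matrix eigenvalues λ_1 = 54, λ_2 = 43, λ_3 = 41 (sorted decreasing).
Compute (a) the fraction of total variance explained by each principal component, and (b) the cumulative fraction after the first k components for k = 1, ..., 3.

Step 1 — total variance = trace(Sigma) = Σ λ_i = 54 + 43 + 41 = 138.

Step 2 — fraction explained by component i = λ_i / Σ λ:
  PC1: 54/138 = 0.3913
  PC2: 43/138 = 0.3116
  PC3: 41/138 = 0.2971

Step 3 — cumulative fraction after k components = (λ_1 + ... + λ_k) / Σ λ:
  k = 1: 54/138 = 0.3913
  k = 2: (54 + 43)/138 = 97/138 = 0.7029
  k = 3: (54 + 43 + 41)/138 = 138/138 = 1

Summary (fraction, with percent):

explained: PC1 0.3913 (39.13%), PC2 0.3116 (31.16%), PC3 0.2971 (29.71%);  cumulative: 0.3913, 0.7029, 1


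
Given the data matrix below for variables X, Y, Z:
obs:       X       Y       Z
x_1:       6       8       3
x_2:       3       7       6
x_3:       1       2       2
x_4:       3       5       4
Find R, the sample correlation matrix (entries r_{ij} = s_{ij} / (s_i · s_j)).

Step 1 — column means:
  mean(X) = (6 + 3 + 1 + 3) / 4 = 13/4 = 3.25
  mean(Y) = (8 + 7 + 2 + 5) / 4 = 22/4 = 5.5
  mean(Z) = (3 + 6 + 2 + 4) / 4 = 15/4 = 3.75

Step 2 — sample variances and covariances s[i,j] = (1/(n-1)) · Σ_k (x_{k,i} - mean_i) · (x_{k,j} - mean_j), with n-1 = 3:
  s[X,X] = ((2.75)·(2.75) + (-0.25)·(-0.25) + (-2.25)·(-2.25) + (-0.25)·(-0.25)) / 3 = 12.75/3 = 4.25
  s[X,Y] = ((2.75)·(2.5) + (-0.25)·(1.5) + (-2.25)·(-3.5) + (-0.25)·(-0.5)) / 3 = 14.5/3 = 4.8333
  s[X,Z] = ((2.75)·(-0.75) + (-0.25)·(2.25) + (-2.25)·(-1.75) + (-0.25)·(0.25)) / 3 = 1.25/3 = 0.4167
  s[Y,Y] = ((2.5)·(2.5) + (1.5)·(1.5) + (-3.5)·(-3.5) + (-0.5)·(-0.5)) / 3 = 21/3 = 7
  s[Y,Z] = ((2.5)·(-0.75) + (1.5)·(2.25) + (-3.5)·(-1.75) + (-0.5)·(0.25)) / 3 = 7.5/3 = 2.5
  s[Z,Z] = ((-0.75)·(-0.75) + (2.25)·(2.25) + (-1.75)·(-1.75) + (0.25)·(0.25)) / 3 = 8.75/3 = 2.9167
  Sample standard deviations s_i = √(s[i,i]):
  s(X) = √(4.25) = 2.0616
  s(Y) = √(7) = 2.6458
  s(Z) = √(2.9167) = 1.7078

Step 3 — r_{ij} = s_{ij} / (s_i · s_j):
  r[X,X] = 1 (diagonal).
  r[X,Y] = 4.8333 / (2.0616 · 2.6458) = 4.8333 / 5.4544 = 0.8861
  r[X,Z] = 0.4167 / (2.0616 · 1.7078) = 0.4167 / 3.5208 = 0.1183
  r[Y,Y] = 1 (diagonal).
  r[Y,Z] = 2.5 / (2.6458 · 1.7078) = 2.5 / 4.5185 = 0.5533
  r[Z,Z] = 1 (diagonal).

R is symmetric with unit diagonal. Assembling:

R = [[1, 0.8861, 0.1183],
 [0.8861, 1, 0.5533],
 [0.1183, 0.5533, 1]]


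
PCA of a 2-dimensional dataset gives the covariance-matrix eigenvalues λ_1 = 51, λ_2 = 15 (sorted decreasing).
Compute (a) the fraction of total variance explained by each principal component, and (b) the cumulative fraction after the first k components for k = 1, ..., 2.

Step 1 — total variance = trace(Sigma) = Σ λ_i = 51 + 15 = 66.

Step 2 — fraction explained by component i = λ_i / Σ λ:
  PC1: 51/66 = 0.7727
  PC2: 15/66 = 0.2273

Step 3 — cumulative fraction after k components = (λ_1 + ... + λ_k) / Σ λ:
  k = 1: 51/66 = 0.7727
  k = 2: (51 + 15)/66 = 66/66 = 1

Summary (fraction, with percent):

explained: PC1 0.7727 (77.27%), PC2 0.2273 (22.73%);  cumulative: 0.7727, 1


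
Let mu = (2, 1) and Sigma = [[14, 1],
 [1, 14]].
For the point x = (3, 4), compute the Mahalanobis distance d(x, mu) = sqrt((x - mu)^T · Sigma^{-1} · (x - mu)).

Step 1 — centre the observation: (x - mu) = (1, 3).

Step 2 — invert Sigma. det(Sigma) = 14·14 - (1)² = 195.
  Sigma^{-1} = (1/det) · [[d, -b], [-b, a]] = [[0.0718, -0.0051],
 [-0.0051, 0.0718]].

Step 3 — form the quadratic (x - mu)^T · Sigma^{-1} · (x - mu):
  Sigma^{-1} · (x - mu) = (0.0564, 0.2103).
  (x - mu)^T · [Sigma^{-1} · (x - mu)] = (1)·(0.0564) + (3)·(0.2103) = 0.6872.

Step 4 — take square root: d = √(0.6872) ≈ 0.829.

d(x, mu) = √(0.6872) ≈ 0.829


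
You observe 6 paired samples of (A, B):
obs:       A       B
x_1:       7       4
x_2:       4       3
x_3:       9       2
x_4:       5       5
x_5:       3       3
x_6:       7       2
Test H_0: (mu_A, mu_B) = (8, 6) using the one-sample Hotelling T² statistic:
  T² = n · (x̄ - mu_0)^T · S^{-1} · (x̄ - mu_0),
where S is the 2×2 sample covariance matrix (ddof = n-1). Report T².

Step 1 — sample mean vector:
  mean(A) = (7 + 4 + 9 + 5 + 3 + 7) / 6 = 35/6 = 5.8333
  mean(B) = (4 + 3 + 2 + 5 + 3 + 2) / 6 = 19/6 = 3.1667
  x̄ = (5.8333, 3.1667),  deviation x̄ - mu_0 = (5.8333, 3.1667) - (8, 6) = (-2.1667, -2.8333).

Step 2 — sample covariance matrix, S[i,j] = (1/(n-1)) · Σ_k (x_{k,i} - mean_i) · (x_{k,j} - mean_j), divisor n-1 = 5:
  S[A,A] = ((1.1667)·(1.1667) + (-1.8333)·(-1.8333) + (3.1667)·(3.1667) + (-0.8333)·(-0.8333) + (-2.8333)·(-2.8333) + (1.1667)·(1.1667)) / 5 = 24.8333/5 = 4.9667
  S[A,B] = ((1.1667)·(0.8333) + (-1.8333)·(-0.1667) + (3.1667)·(-1.1667) + (-0.8333)·(1.8333) + (-2.8333)·(-0.1667) + (1.1667)·(-1.1667)) / 5 = -4.8333/5 = -0.9667
  S[B,B] = ((0.8333)·(0.8333) + (-0.1667)·(-0.1667) + (-1.1667)·(-1.1667) + (1.8333)·(1.8333) + (-0.1667)·(-0.1667) + (-1.1667)·(-1.1667)) / 5 = 6.8333/5 = 1.3667
  S = [[4.9667, -0.9667],
 [-0.9667, 1.3667]].

Step 3 — invert S. det(S) = 4.9667·1.3667 - (-0.9667)² = 5.8533.
  S^{-1} = (1/det) · [[d, -b], [-b, a]] = [[0.2335, 0.1651],
 [0.1651, 0.8485]].

Step 4 — quadratic form (x̄ - mu_0)^T · S^{-1} · (x̄ - mu_0):
  S^{-1} · (x̄ - mu_0) = (-0.9738, -2.762),
  (x̄ - mu_0)^T · [...] = (-2.1667)·(-0.9738) + (-2.8333)·(-2.762) = 9.9355.

Step 5 — scale by n: T² = 6 · 9.9355 = 59.6128.

T² ≈ 59.6128


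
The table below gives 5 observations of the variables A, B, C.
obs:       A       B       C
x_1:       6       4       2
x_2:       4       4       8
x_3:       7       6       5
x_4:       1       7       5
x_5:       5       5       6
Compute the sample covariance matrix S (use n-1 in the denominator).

Step 1 — column means:
  mean(A) = (6 + 4 + 7 + 1 + 5) / 5 = 23/5 = 4.6
  mean(B) = (4 + 4 + 6 + 7 + 5) / 5 = 26/5 = 5.2
  mean(C) = (2 + 8 + 5 + 5 + 6) / 5 = 26/5 = 5.2

Step 2 — sample covariance S[i,j] = (1/(n-1)) · Σ_k (x_{k,i} - mean_i) · (x_{k,j} - mean_j), with n-1 = 4.
  S[A,A] = ((1.4)·(1.4) + (-0.6)·(-0.6) + (2.4)·(2.4) + (-3.6)·(-3.6) + (0.4)·(0.4)) / 4 = 21.2/4 = 5.3
  S[A,B] = ((1.4)·(-1.2) + (-0.6)·(-1.2) + (2.4)·(0.8) + (-3.6)·(1.8) + (0.4)·(-0.2)) / 4 = -5.6/4 = -1.4
  S[A,C] = ((1.4)·(-3.2) + (-0.6)·(2.8) + (2.4)·(-0.2) + (-3.6)·(-0.2) + (0.4)·(0.8)) / 4 = -5.6/4 = -1.4
  S[B,B] = ((-1.2)·(-1.2) + (-1.2)·(-1.2) + (0.8)·(0.8) + (1.8)·(1.8) + (-0.2)·(-0.2)) / 4 = 6.8/4 = 1.7
  S[B,C] = ((-1.2)·(-3.2) + (-1.2)·(2.8) + (0.8)·(-0.2) + (1.8)·(-0.2) + (-0.2)·(0.8)) / 4 = -0.2/4 = -0.05
  S[C,C] = ((-3.2)·(-3.2) + (2.8)·(2.8) + (-0.2)·(-0.2) + (-0.2)·(-0.2) + (0.8)·(0.8)) / 4 = 18.8/4 = 4.7

S is symmetric (S[j,i] = S[i,j]). Assembling:

S = [[5.3, -1.4, -1.4],
 [-1.4, 1.7, -0.05],
 [-1.4, -0.05, 4.7]]


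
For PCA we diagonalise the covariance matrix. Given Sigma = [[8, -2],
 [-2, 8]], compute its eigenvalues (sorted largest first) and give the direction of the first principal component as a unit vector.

Step 1 — characteristic polynomial of 2×2 Sigma:
  det(Sigma - λI) = λ² - trace · λ + det = 0.
  trace = 8 + 8 = 16, det = 8·8 - (-2)² = 60.
Step 2 — discriminant:
  Δ = trace² - 4·det = 256 - 240 = 16.
Step 3 — eigenvalues:
  λ = (trace ± √Δ)/2 = (16 ± 4)/2,
  λ_1 = 10,  λ_2 = 6.

Step 4 — unit eigenvector for λ_1: solve (Sigma - λ_1 I)v = 0. First row:
  (8 - 10)·v_x + (-2)·v_y = 0, i.e. (-2)·v_x + (-2)·v_y = 0,
  so v ∝ (b, λ_1 - a) = (-2, 2); multiply by -1 so the first entry is positive: u = (2, -2).
  ||u|| = √((2)² + (-2)²) = √(8) ≈ 2.8284,
  v_1 = u/||u|| ≈ (0.7071, -0.7071) (||v_1|| = 1).

λ_1 = 10,  λ_2 = 6;  v_1 ≈ (0.7071, -0.7071)


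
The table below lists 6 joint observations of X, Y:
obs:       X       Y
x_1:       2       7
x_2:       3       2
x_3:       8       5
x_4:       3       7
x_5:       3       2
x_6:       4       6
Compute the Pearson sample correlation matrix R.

Step 1 — column means:
  mean(X) = (2 + 3 + 8 + 3 + 3 + 4) / 6 = 23/6 = 3.8333
  mean(Y) = (7 + 2 + 5 + 7 + 2 + 6) / 6 = 29/6 = 4.8333

Step 2 — sample variances and covariances s[i,j] = (1/(n-1)) · Σ_k (x_{k,i} - mean_i) · (x_{k,j} - mean_j), with n-1 = 5:
  s[X,X] = ((-1.8333)·(-1.8333) + (-0.8333)·(-0.8333) + (4.1667)·(4.1667) + (-0.8333)·(-0.8333) + (-0.8333)·(-0.8333) + (0.1667)·(0.1667)) / 5 = 22.8333/5 = 4.5667
  s[X,Y] = ((-1.8333)·(2.1667) + (-0.8333)·(-2.8333) + (4.1667)·(0.1667) + (-0.8333)·(2.1667) + (-0.8333)·(-2.8333) + (0.1667)·(1.1667)) / 5 = -0.1667/5 = -0.0333
  s[Y,Y] = ((2.1667)·(2.1667) + (-2.8333)·(-2.8333) + (0.1667)·(0.1667) + (2.1667)·(2.1667) + (-2.8333)·(-2.8333) + (1.1667)·(1.1667)) / 5 = 26.8333/5 = 5.3667
  Sample standard deviations s_i = √(s[i,i]):
  s(X) = √(4.5667) = 2.137
  s(Y) = √(5.3667) = 2.3166

Step 3 — r_{ij} = s_{ij} / (s_i · s_j):
  r[X,X] = 1 (diagonal).
  r[X,Y] = -0.0333 / (2.137 · 2.3166) = -0.0333 / 4.9505 = -0.0067
  r[Y,Y] = 1 (diagonal).

R is symmetric with unit diagonal. Assembling:

R = [[1, -0.0067],
 [-0.0067, 1]]


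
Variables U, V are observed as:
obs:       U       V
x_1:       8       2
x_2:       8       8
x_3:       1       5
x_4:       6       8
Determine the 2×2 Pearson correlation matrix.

Step 1 — column means:
  mean(U) = (8 + 8 + 1 + 6) / 4 = 23/4 = 5.75
  mean(V) = (2 + 8 + 5 + 8) / 4 = 23/4 = 5.75

Step 2 — sample variances and covariances s[i,j] = (1/(n-1)) · Σ_k (x_{k,i} - mean_i) · (x_{k,j} - mean_j), with n-1 = 3:
  s[U,U] = ((2.25)·(2.25) + (2.25)·(2.25) + (-4.75)·(-4.75) + (0.25)·(0.25)) / 3 = 32.75/3 = 10.9167
  s[U,V] = ((2.25)·(-3.75) + (2.25)·(2.25) + (-4.75)·(-0.75) + (0.25)·(2.25)) / 3 = 0.75/3 = 0.25
  s[V,V] = ((-3.75)·(-3.75) + (2.25)·(2.25) + (-0.75)·(-0.75) + (2.25)·(2.25)) / 3 = 24.75/3 = 8.25
  Sample standard deviations s_i = √(s[i,i]):
  s(U) = √(10.9167) = 3.304
  s(V) = √(8.25) = 2.8723

Step 3 — r_{ij} = s_{ij} / (s_i · s_j):
  r[U,U] = 1 (diagonal).
  r[U,V] = 0.25 / (3.304 · 2.8723) = 0.25 / 9.4901 = 0.0263
  r[V,V] = 1 (diagonal).

R is symmetric with unit diagonal. Assembling:

R = [[1, 0.0263],
 [0.0263, 1]]
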